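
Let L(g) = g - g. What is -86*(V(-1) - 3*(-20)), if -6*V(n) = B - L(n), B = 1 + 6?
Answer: -15179/3 ≈ -5059.7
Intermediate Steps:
L(g) = 0
B = 7
V(n) = -7/6 (V(n) = -(7 - 1*0)/6 = -(7 + 0)/6 = -1/6*7 = -7/6)
-86*(V(-1) - 3*(-20)) = -86*(-7/6 - 3*(-20)) = -86*(-7/6 + 60) = -86*353/6 = -15179/3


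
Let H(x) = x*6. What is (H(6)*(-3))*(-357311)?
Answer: 38589588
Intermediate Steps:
H(x) = 6*x
(H(6)*(-3))*(-357311) = ((6*6)*(-3))*(-357311) = (36*(-3))*(-357311) = -108*(-357311) = 38589588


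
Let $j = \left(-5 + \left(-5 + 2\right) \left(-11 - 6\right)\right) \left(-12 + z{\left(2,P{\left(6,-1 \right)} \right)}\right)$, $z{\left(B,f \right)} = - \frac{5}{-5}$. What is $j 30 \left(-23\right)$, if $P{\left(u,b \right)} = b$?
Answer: $349140$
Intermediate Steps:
$z{\left(B,f \right)} = 1$ ($z{\left(B,f \right)} = \left(-5\right) \left(- \frac{1}{5}\right) = 1$)
$j = -506$ ($j = \left(-5 + \left(-5 + 2\right) \left(-11 - 6\right)\right) \left(-12 + 1\right) = \left(-5 - -51\right) \left(-11\right) = \left(-5 + 51\right) \left(-11\right) = 46 \left(-11\right) = -506$)
$j 30 \left(-23\right) = \left(-506\right) 30 \left(-23\right) = \left(-15180\right) \left(-23\right) = 349140$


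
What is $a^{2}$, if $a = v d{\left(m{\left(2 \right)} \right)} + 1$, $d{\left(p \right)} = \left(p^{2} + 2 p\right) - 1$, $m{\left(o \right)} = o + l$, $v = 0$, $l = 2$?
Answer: $1$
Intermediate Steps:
$m{\left(o \right)} = 2 + o$ ($m{\left(o \right)} = o + 2 = 2 + o$)
$d{\left(p \right)} = -1 + p^{2} + 2 p$
$a = 1$ ($a = 0 \left(-1 + \left(2 + 2\right)^{2} + 2 \left(2 + 2\right)\right) + 1 = 0 \left(-1 + 4^{2} + 2 \cdot 4\right) + 1 = 0 \left(-1 + 16 + 8\right) + 1 = 0 \cdot 23 + 1 = 0 + 1 = 1$)
$a^{2} = 1^{2} = 1$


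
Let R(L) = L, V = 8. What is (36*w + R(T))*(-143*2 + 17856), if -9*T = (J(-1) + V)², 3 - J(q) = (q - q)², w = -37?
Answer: -212755130/9 ≈ -2.3639e+7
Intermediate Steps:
J(q) = 3 (J(q) = 3 - (q - q)² = 3 - 1*0² = 3 - 1*0 = 3 + 0 = 3)
T = -121/9 (T = -(3 + 8)²/9 = -⅑*11² = -⅑*121 = -121/9 ≈ -13.444)
(36*w + R(T))*(-143*2 + 17856) = (36*(-37) - 121/9)*(-143*2 + 17856) = (-1332 - 121/9)*(-286 + 17856) = -12109/9*17570 = -212755130/9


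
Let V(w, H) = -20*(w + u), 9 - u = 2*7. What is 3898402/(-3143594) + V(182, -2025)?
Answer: -5566110581/1571797 ≈ -3541.2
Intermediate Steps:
u = -5 (u = 9 - 2*7 = 9 - 1*14 = 9 - 14 = -5)
V(w, H) = 100 - 20*w (V(w, H) = -20*(w - 5) = -20*(-5 + w) = 100 - 20*w)
3898402/(-3143594) + V(182, -2025) = 3898402/(-3143594) + (100 - 20*182) = 3898402*(-1/3143594) + (100 - 3640) = -1949201/1571797 - 3540 = -5566110581/1571797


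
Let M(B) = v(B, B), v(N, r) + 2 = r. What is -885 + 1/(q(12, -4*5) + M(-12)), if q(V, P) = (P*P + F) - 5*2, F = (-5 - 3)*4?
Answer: -304439/344 ≈ -885.00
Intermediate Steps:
v(N, r) = -2 + r
M(B) = -2 + B
F = -32 (F = -8*4 = -32)
q(V, P) = -42 + P² (q(V, P) = (P*P - 32) - 5*2 = (P² - 32) - 10 = (-32 + P²) - 10 = -42 + P²)
-885 + 1/(q(12, -4*5) + M(-12)) = -885 + 1/((-42 + (-4*5)²) + (-2 - 12)) = -885 + 1/((-42 + (-20)²) - 14) = -885 + 1/((-42 + 400) - 14) = -885 + 1/(358 - 14) = -885 + 1/344 = -304439/344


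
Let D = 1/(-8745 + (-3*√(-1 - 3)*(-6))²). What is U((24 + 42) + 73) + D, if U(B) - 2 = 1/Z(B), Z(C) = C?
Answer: 2801300/1395699 ≈ 2.0071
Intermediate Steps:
U(B) = 2 + 1/B
D = -1/10041 (D = 1/(-8745 + (-6*I*(-6))²) = 1/(-8745 + (36*I)²) = 1/(-8745 - 1296) = 1/(-10041) = -1/10041 ≈ -9.9592e-5)
U((24 + 42) + 73) + D = (2 + 1/((24 + 42) + 73)) - 1/10041 = (2 + 1/(66 + 73)) - 1/10041 = (2 + 1/139) - 1/10041 = 279/139 - 1/10041 = 2801300/1395699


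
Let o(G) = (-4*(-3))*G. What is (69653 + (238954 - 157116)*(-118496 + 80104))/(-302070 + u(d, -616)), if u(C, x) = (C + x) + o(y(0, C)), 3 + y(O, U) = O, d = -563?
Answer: 3141854843/303285 ≈ 10359.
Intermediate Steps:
y(O, U) = -3 + O
o(G) = 12*G
u(C, x) = -36 + C + x (u(C, x) = (C + x) + 12*(-3 + 0) = (C + x) + 12*(-3) = (C + x) - 36 = -36 + C + x)
(69653 + (238954 - 157116)*(-118496 + 80104))/(-302070 + u(d, -616)) = (69653 + (238954 - 157116)*(-118496 + 80104))/(-302070 + (-36 - 563 - 616)) = (69653 + 81838*(-38392))/(-302070 - 1215) = (69653 - 3141924496)/(-303285) = -3141854843*(-1/303285) = 3141854843/303285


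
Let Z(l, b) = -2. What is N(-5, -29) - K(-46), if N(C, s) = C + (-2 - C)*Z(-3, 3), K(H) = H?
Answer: 35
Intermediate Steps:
N(C, s) = 4 + 3*C (N(C, s) = C + (-2 - C)*(-2) = C + (4 + 2*C) = 4 + 3*C)
N(-5, -29) - K(-46) = (4 + 3*(-5)) - 1*(-46) = (4 - 15) + 46 = -11 + 46 = 35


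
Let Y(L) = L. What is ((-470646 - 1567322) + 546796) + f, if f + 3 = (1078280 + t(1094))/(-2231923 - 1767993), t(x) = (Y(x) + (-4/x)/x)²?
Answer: -533984875147960519910005/358096582537842796 ≈ -1.4912e+6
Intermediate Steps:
t(x) = (x - 4/x²)² (t(x) = (x + (-4/x)/x)² = (x - 4/x²)²)
f = -1277971840402113093/358096582537842796 (f = -3 + (1078280 + (-4 + 1094³)²/1094⁴)/(-2231923 - 1767993) = -3 + (1078280 + (-4 + 1309338584)²/1432416410896)/(-3999916) = -3 + (1078280 + (1/1432416410896)*1309338580²)*(-1/3999916) = -3 + (1078280 + (1/1432416410896)*1714367517076416400)*(-1/3999916) = -3 + (1078280 + 107147969817276025/89526025681)*(-1/3999916) = -3 + (203682092788584705/89526025681)*(-1/3999916) = -3 - 203682092788584705/358096582537842796 = -1277971840402113093/358096582537842796 ≈ -3.5688)
((-470646 - 1567322) + 546796) + f = ((-470646 - 1567322) + 546796) - 1277971840402113093/358096582537842796 = (-2037968 + 546796) - 1277971840402113093/358096582537842796 = -1491172 - 1277971840402113093/358096582537842796 = -533984875147960519910005/358096582537842796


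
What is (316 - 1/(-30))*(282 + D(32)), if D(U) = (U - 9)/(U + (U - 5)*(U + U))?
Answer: 4705827983/52800 ≈ 89126.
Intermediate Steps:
D(U) = (-9 + U)/(U + 2*U*(-5 + U)) (D(U) = (-9 + U)/(U + (-5 + U)*(2*U)) = (-9 + U)/(U + 2*U*(-5 + U)))
(316 - 1/(-30))*(282 + D(32)) = (316 - 1/(-30))*(282 + (-9 + 32)/(32*(-9 + 2*32))) = (316 - 1*(-1/30))*(282 + (1/32)*23/(-9 + 64)) = (316 + 1/30)*(282 + (1/32)*23/55) = 9481*(282 + (1/32)*(1/55)*23)/30 = 9481*(282 + 23/1760)/30 = (9481/30)*(496343/1760) = 4705827983/52800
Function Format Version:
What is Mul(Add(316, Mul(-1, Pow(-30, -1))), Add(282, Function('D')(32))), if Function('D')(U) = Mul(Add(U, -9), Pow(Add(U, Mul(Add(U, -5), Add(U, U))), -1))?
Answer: Rational(4705827983, 52800) ≈ 89126.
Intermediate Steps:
Function('D')(U) = Mul(Pow(Add(U, Mul(2, U, Add(-5, U))), -1), Add(-9, U)) (Function('D')(U) = Mul(Add(-9, U), Pow(Add(U, Mul(Add(-5, U), Mul(2, U))), -1)) = Mul(Add(-9, U), Pow(Add(U, Mul(2, U, Add(-5, U))), -1)) = Mul(Pow(Add(U, Mul(2, U, Add(-5, U))), -1), Add(-9, U)))
Mul(Add(316, Mul(-1, Pow(-30, -1))), Add(282, Function('D')(32))) = Mul(Add(316, Mul(-1, Pow(-30, -1))), Add(282, Mul(Pow(32, -1), Pow(Add(-9, Mul(2, 32)), -1), Add(-9, 32)))) = Mul(Add(316, Mul(-1, Rational(-1, 30))), Add(282, Mul(Rational(1, 32), Pow(Add(-9, 64), -1), 23))) = Mul(Add(316, Rational(1, 30)), Add(282, Mul(Rational(1, 32), Pow(55, -1), 23))) = Mul(Rational(9481, 30), Add(282, Mul(Rational(1, 32), Rational(1, 55), 23))) = Mul(Rational(9481, 30), Add(282, Rational(23, 1760))) = Mul(Rational(9481, 30), Rational(496343, 1760)) = Rational(4705827983, 52800)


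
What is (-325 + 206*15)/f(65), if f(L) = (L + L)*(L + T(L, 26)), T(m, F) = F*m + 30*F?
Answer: 553/65910 ≈ 0.0083902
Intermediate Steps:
T(m, F) = 30*F + F*m
f(L) = 2*L*(780 + 27*L) (f(L) = (L + L)*(L + 26*(30 + L)) = (2*L)*(L + (780 + 26*L)) = (2*L)*(780 + 27*L) = 2*L*(780 + 27*L))
(-325 + 206*15)/f(65) = (-325 + 206*15)/((6*65*(260 + 9*65))) = (-325 + 3090)/((6*65*(260 + 585))) = 2765/((6*65*845)) = 2765/329550 = 2765*(1/329550) = 553/65910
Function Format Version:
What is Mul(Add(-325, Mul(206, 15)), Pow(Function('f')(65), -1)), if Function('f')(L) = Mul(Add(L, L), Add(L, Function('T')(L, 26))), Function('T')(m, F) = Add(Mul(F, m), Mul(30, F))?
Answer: Rational(553, 65910) ≈ 0.0083902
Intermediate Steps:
Function('T')(m, F) = Add(Mul(30, F), Mul(F, m))
Function('f')(L) = Mul(2, L, Add(780, Mul(27, L))) (Function('f')(L) = Mul(Add(L, L), Add(L, Mul(26, Add(30, L)))) = Mul(Mul(2, L), Add(L, Add(780, Mul(26, L)))) = Mul(Mul(2, L), Add(780, Mul(27, L))) = Mul(2, L, Add(780, Mul(27, L))))
Mul(Add(-325, Mul(206, 15)), Pow(Function('f')(65), -1)) = Mul(Add(-325, Mul(206, 15)), Pow(Mul(6, 65, Add(260, Mul(9, 65))), -1)) = Mul(Add(-325, 3090), Pow(Mul(6, 65, Add(260, 585)), -1)) = Mul(2765, Pow(Mul(6, 65, 845), -1)) = Mul(2765, Pow(329550, -1)) = Mul(2765, Rational(1, 329550)) = Rational(553, 65910)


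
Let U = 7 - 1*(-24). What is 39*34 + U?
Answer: 1357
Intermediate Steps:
U = 31 (U = 7 + 24 = 31)
39*34 + U = 39*34 + 31 = 1326 + 31 = 1357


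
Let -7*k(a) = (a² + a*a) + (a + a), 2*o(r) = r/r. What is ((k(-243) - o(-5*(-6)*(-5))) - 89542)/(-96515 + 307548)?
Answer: -1488819/2954462 ≈ -0.50392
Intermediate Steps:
o(r) = ½ (o(r) = (r/r)/2 = (½)*1 = ½)
k(a) = -2*a/7 - 2*a²/7 (k(a) = -((a² + a*a) + (a + a))/7 = -((a² + a²) + 2*a)/7 = -(2*a² + 2*a)/7 = -(2*a + 2*a²)/7 = -2*a/7 - 2*a²/7)
((k(-243) - o(-5*(-6)*(-5))) - 89542)/(-96515 + 307548) = ((-2/7*(-243)*(1 - 243) - 1*½) - 89542)/(-96515 + 307548) = ((-2/7*(-243)*(-242) - ½) - 89542)/211033 = ((-117612/7 - ½) - 89542)*(1/211033) = (-235231/14 - 89542)*(1/211033) = -1488819/14*1/211033 = -1488819/2954462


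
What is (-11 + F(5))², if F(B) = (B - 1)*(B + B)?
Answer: 841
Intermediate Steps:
F(B) = 2*B*(-1 + B) (F(B) = (-1 + B)*(2*B) = 2*B*(-1 + B))
(-11 + F(5))² = (-11 + 2*5*(-1 + 5))² = (-11 + 2*5*4)² = (-11 + 40)² = 29² = 841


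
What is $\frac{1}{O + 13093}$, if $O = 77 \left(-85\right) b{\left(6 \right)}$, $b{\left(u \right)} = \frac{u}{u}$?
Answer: $\frac{1}{6548} \approx 0.00015272$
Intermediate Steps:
$b{\left(u \right)} = 1$
$O = -6545$ ($O = 77 \left(-85\right) 1 = \left(-6545\right) 1 = -6545$)
$\frac{1}{O + 13093} = \frac{1}{-6545 + 13093} = \frac{1}{6548}$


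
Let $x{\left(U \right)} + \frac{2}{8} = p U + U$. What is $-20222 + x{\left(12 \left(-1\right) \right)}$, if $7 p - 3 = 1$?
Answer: $- \frac{566751}{28} \approx -20241.0$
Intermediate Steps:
$p = \frac{4}{7}$ ($p = \frac{3}{7} + \frac{1}{7} \cdot 1 = \frac{3}{7} + \frac{1}{7} = \frac{4}{7} \approx 0.57143$)
$x{\left(U \right)} = - \frac{1}{4} + \frac{11 U}{7}$ ($x{\left(U \right)} = - \frac{1}{4} + \left(\frac{4 U}{7} + U\right) = - \frac{1}{4} + \frac{11 U}{7}$)
$-20222 + x{\left(12 \left(-1\right) \right)} = -20222 + \left(- \frac{1}{4} + \frac{11 \cdot 12 \left(-1\right)}{7}\right) = -20222 + \left(- \frac{1}{4} + \frac{11}{7} \left(-12\right)\right) = -20222 - \frac{535}{28} = - \frac{566751}{28}$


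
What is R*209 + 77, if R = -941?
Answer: -196592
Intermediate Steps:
R*209 + 77 = -941*209 + 77 = -196669 + 77 = -196592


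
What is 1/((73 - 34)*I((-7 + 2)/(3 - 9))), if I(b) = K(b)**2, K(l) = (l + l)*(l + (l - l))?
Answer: 108/8125 ≈ 0.013292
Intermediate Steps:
K(l) = 2*l**2 (K(l) = (2*l)*(l + 0) = (2*l)*l = 2*l**2)
I(b) = 4*b**4 (I(b) = (2*b**2)**2 = 4*b**4)
1/((73 - 34)*I((-7 + 2)/(3 - 9))) = 1/((73 - 34)*(4*((-7 + 2)/(3 - 9))**4)) = 1/(39*(4*(-5/(-6))**4)) = 1/(39*(4*(-5*(-1/6))**4)) = 1/(39*(4*(5/6)**4)) = 1/(39*(4*(625/1296))) = 1/(39*(625/324)) = 1/(8125/108) = 108/8125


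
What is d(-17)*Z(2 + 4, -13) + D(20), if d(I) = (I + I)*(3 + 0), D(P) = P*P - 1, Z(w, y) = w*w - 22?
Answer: -1029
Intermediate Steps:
Z(w, y) = -22 + w**2 (Z(w, y) = w**2 - 22 = -22 + w**2)
D(P) = -1 + P**2 (D(P) = P**2 - 1 = -1 + P**2)
d(I) = 6*I (d(I) = (2*I)*3 = 6*I)
d(-17)*Z(2 + 4, -13) + D(20) = (6*(-17))*(-22 + (2 + 4)**2) + (-1 + 20**2) = -102*(-22 + 6**2) + (-1 + 400) = -102*(-22 + 36) + 399 = -102*14 + 399 = -1428 + 399 = -1029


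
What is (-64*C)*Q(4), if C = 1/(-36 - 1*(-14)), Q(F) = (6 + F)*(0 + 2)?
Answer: 640/11 ≈ 58.182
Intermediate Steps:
Q(F) = 12 + 2*F (Q(F) = (6 + F)*2 = 12 + 2*F)
C = -1/22 (C = 1/(-36 + 14) = 1/(-22) = -1/22 ≈ -0.045455)
(-64*C)*Q(4) = (-64*(-1/22))*(12 + 2*4) = 32*(12 + 8)/11 = (32/11)*20 = 640/11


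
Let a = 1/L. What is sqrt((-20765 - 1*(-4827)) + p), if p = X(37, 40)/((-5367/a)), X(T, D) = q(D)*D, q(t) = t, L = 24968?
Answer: 29*I*sqrt(5317268059038282)/16750407 ≈ 126.25*I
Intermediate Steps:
a = 1/24968 ≈ 4.0051e-5
X(T, D) = D**2 (X(T, D) = D*D = D**2)
p = -200/16750407 (p = 40**2/((-5367/1/24968)) = 1600/((-5367*24968)) = 1600/(-134003256) = 1600*(-1/134003256) = -200/16750407 ≈ -1.1940e-5)
sqrt((-20765 - 1*(-4827)) + p) = sqrt((-20765 - 1*(-4827)) - 200/16750407) = sqrt((-20765 + 4827) - 200/16750407) = sqrt(-15938 - 200/16750407) = sqrt(-266967986966/16750407) = 29*I*sqrt(5317268059038282)/16750407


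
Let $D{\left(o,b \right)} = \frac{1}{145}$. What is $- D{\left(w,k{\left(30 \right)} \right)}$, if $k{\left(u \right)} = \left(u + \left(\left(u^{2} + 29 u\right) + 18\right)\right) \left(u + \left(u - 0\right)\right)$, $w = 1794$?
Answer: $- \frac{1}{145} \approx -0.0068966$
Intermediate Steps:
$k{\left(u \right)} = 2 u \left(18 + u^{2} + 30 u\right)$ ($k{\left(u \right)} = \left(u + \left(18 + u^{2} + 29 u\right)\right) \left(u + \left(u + 0\right)\right) = \left(18 + u^{2} + 30 u\right) \left(u + u\right) = \left(18 + u^{2} + 30 u\right) 2 u = 2 u \left(18 + u^{2} + 30 u\right)$)
$D{\left(o,b \right)} = \frac{1}{145}$
$- D{\left(w,k{\left(30 \right)} \right)} = \left(-1\right) \frac{1}{145} = - \frac{1}{145}$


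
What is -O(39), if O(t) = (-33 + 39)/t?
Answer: -2/13 ≈ -0.15385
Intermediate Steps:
O(t) = 6/t
-O(39) = -6/39 = -1*2/13 = -2/13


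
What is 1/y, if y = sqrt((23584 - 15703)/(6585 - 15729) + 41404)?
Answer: 2*sqrt(96161934930)/126196765 ≈ 0.0049145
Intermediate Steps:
y = sqrt(96161934930)/1524 (y = sqrt(7881/(-9144) + 41404) = sqrt(7881*(-1/9144) + 41404) = sqrt(-2627/3048 + 41404) = sqrt(126196765/3048) = sqrt(96161934930)/1524 ≈ 203.48)
1/y = 1/(sqrt(96161934930)/1524) = 2*sqrt(96161934930)/126196765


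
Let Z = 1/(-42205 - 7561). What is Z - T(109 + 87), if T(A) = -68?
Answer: 3384087/49766 ≈ 68.000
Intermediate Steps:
Z = -1/49766 (Z = 1/(-49766) = -1/49766 ≈ -2.0094e-5)
Z - T(109 + 87) = -1/49766 - 1*(-68) = -1/49766 + 68 = 3384087/49766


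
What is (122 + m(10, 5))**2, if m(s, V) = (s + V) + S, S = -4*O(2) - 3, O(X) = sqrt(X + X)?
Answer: 15876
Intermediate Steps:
O(X) = sqrt(2)*sqrt(X) (O(X) = sqrt(2*X) = sqrt(2)*sqrt(X))
S = -11 (S = -4*sqrt(2)*sqrt(2) - 3 = -4*2 - 3 = -8 - 3 = -11)
m(s, V) = -11 + V + s (m(s, V) = (s + V) - 11 = (V + s) - 11 = -11 + V + s)
(122 + m(10, 5))**2 = (122 + (-11 + 5 + 10))**2 = (122 + 4)**2 = 126**2 = 15876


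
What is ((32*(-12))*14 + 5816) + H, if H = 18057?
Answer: 18497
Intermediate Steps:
((32*(-12))*14 + 5816) + H = ((32*(-12))*14 + 5816) + 18057 = (-384*14 + 5816) + 18057 = (-5376 + 5816) + 18057 = 440 + 18057 = 18497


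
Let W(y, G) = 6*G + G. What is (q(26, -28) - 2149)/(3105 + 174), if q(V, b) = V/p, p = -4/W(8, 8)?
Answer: -2513/3279 ≈ -0.76639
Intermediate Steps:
W(y, G) = 7*G
p = -1/14 (p = -4/(7*8) = -4/56 = -4*1/56 = -1/14 ≈ -0.071429)
q(V, b) = -14*V (q(V, b) = V/(-1/14) = V*(-14) = -14*V)
(q(26, -28) - 2149)/(3105 + 174) = (-14*26 - 2149)/(3105 + 174) = (-364 - 2149)/3279 = -2513*1/3279 = -2513/3279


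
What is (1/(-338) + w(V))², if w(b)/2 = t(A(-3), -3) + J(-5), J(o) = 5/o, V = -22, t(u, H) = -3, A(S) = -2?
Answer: 7317025/114244 ≈ 64.047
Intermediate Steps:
w(b) = -8 (w(b) = 2*(-3 + 5/(-5)) = 2*(-3 + 5*(-⅕)) = 2*(-3 - 1) = 2*(-4) = -8)
(1/(-338) + w(V))² = (1/(-338) - 8)² = (-1/338 - 8)² = (-2705/338)² = 7317025/114244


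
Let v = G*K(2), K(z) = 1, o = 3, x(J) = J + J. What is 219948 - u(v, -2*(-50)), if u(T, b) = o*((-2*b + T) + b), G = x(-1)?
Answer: 220254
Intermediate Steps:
x(J) = 2*J
G = -2 (G = 2*(-1) = -2)
v = -2 (v = -2*1 = -2)
u(T, b) = -3*b + 3*T (u(T, b) = 3*((-2*b + T) + b) = 3*((T - 2*b) + b) = 3*(T - b) = -3*b + 3*T)
219948 - u(v, -2*(-50)) = 219948 - (-(-6)*(-50) + 3*(-2)) = 219948 - (-3*100 - 6) = 219948 - (-300 - 6) = 219948 - 1*(-306) = 219948 + 306 = 220254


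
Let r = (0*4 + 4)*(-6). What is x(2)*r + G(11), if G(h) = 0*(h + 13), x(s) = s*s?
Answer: -96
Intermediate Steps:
x(s) = s**2
r = -24 (r = (0 + 4)*(-6) = 4*(-6) = -24)
G(h) = 0 (G(h) = 0*(13 + h) = 0)
x(2)*r + G(11) = 2**2*(-24) + 0 = 4*(-24) + 0 = -96 + 0 = -96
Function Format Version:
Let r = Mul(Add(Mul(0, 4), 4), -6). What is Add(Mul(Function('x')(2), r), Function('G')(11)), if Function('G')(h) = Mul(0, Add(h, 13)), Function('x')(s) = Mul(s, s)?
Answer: -96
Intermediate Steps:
Function('x')(s) = Pow(s, 2)
r = -24 (r = Mul(Add(0, 4), -6) = Mul(4, -6) = -24)
Function('G')(h) = 0 (Function('G')(h) = Mul(0, Add(13, h)) = 0)
Add(Mul(Function('x')(2), r), Function('G')(11)) = Add(Mul(Pow(2, 2), -24), 0) = Add(Mul(4, -24), 0) = Add(-96, 0) = -96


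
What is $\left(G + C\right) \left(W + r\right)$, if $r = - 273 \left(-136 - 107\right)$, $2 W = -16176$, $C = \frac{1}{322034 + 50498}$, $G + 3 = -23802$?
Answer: $- \frac{516577106211009}{372532} \approx -1.3867 \cdot 10^{9}$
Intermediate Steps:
$G = -23805$ ($G = -3 - 23802 = -23805$)
$C = \frac{1}{372532} \approx 2.6843 \cdot 10^{-6}$
$W = -8088$ ($W = \frac{1}{2} \left(-16176\right) = -8088$)
$r = 66339$ ($r = \left(-273\right) \left(-243\right) = 66339$)
$\left(G + C\right) \left(W + r\right) = \left(-23805 + \frac{1}{372532}\right) \left(-8088 + 66339\right) = \left(- \frac{8868124259}{372532}\right) 58251 = - \frac{516577106211009}{372532}$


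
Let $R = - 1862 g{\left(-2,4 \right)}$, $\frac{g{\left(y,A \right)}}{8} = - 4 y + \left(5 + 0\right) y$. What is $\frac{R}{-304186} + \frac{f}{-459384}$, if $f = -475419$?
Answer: $\frac{21821639301}{23289696904} \approx 0.93696$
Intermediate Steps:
$g{\left(y,A \right)} = 8 y$ ($g{\left(y,A \right)} = 8 \left(- 4 y + \left(5 + 0\right) y\right) = 8 \left(- 4 y + 5 y\right) = 8 y$)
$R = 29792$ ($R = - 1862 \cdot 8 \left(-2\right) = \left(-1862\right) \left(-16\right) = 29792$)
$\frac{R}{-304186} + \frac{f}{-459384} = \frac{29792}{-304186} - \frac{475419}{-459384} = 29792 \left(- \frac{1}{304186}\right) - - \frac{158473}{153128} = - \frac{14896}{152093} + \frac{158473}{153128} = \frac{21821639301}{23289696904}$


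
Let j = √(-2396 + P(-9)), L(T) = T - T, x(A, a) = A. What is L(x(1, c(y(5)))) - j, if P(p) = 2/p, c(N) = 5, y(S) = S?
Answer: -I*√21566/3 ≈ -48.951*I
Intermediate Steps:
L(T) = 0
j = I*√21566/3 (j = √(-2396 + 2/(-9)) = √(-2396 + 2*(-⅑)) = √(-2396 - 2/9) = √(-21566/9) = I*√21566/3 ≈ 48.951*I)
L(x(1, c(y(5)))) - j = 0 - I*√21566/3 = -I*√21566/3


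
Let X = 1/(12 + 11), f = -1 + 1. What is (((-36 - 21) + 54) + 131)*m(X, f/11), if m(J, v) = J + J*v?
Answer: 128/23 ≈ 5.5652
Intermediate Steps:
f = 0
X = 1/23 ≈ 0.043478
(((-36 - 21) + 54) + 131)*m(X, f/11) = (((-36 - 21) + 54) + 131)*((1 + 0/11)/23) = ((-57 + 54) + 131)*((1 + 0*(1/11))/23) = (-3 + 131)*((1 + 0)/23) = 128*((1/23)*1) = 128*(1/23) = 128/23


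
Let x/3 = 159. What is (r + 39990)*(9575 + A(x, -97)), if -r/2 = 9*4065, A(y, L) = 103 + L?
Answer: -317897580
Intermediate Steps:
x = 477 (x = 3*159 = 477)
r = -73170 (r = -18*4065 = -2*36585 = -73170)
(r + 39990)*(9575 + A(x, -97)) = (-73170 + 39990)*(9575 + (103 - 97)) = -33180*(9575 + 6) = -33180*9581 = -317897580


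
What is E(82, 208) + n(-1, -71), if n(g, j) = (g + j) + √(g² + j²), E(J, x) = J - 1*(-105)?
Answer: 115 + √5042 ≈ 186.01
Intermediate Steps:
E(J, x) = 105 + J (E(J, x) = J + 105 = 105 + J)
n(g, j) = g + j + √(g² + j²)
E(82, 208) + n(-1, -71) = (105 + 82) + (-1 - 71 + √((-1)² + (-71)²)) = 187 + (-1 - 71 + √(1 + 5041)) = 187 + (-1 - 71 + √5042) = 187 + (-72 + √5042) = 115 + √5042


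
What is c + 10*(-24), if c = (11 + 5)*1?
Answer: -224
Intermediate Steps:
c = 16 (c = 16*1 = 16)
c + 10*(-24) = 16 + 10*(-24) = 16 - 240 = -224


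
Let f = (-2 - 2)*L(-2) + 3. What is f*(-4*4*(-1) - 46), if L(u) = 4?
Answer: 390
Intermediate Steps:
f = -13 (f = (-2 - 2)*4 + 3 = -4*4 + 3 = -16 + 3 = -13)
f*(-4*4*(-1) - 46) = -13*(-4*4*(-1) - 46) = -13*(-16*(-1) - 46) = -13*(16 - 46) = -13*(-30) = 390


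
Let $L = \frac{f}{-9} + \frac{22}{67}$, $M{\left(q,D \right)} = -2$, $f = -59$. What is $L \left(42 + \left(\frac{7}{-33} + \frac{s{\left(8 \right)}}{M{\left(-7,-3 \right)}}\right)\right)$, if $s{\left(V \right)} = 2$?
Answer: $\frac{5587246}{19899} \approx 280.78$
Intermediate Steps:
$L = \frac{4151}{603}$ ($L = - \frac{59}{-9} + \frac{22}{67} = \left(-59\right) \left(- \frac{1}{9}\right) + 22 \cdot \frac{1}{67} = \frac{59}{9} + \frac{22}{67} = \frac{4151}{603} \approx 6.8839$)
$L \left(42 + \left(\frac{7}{-33} + \frac{s{\left(8 \right)}}{M{\left(-7,-3 \right)}}\right)\right) = \frac{4151 \left(42 + \left(\frac{7}{-33} + \frac{2}{-2}\right)\right)}{603} = \frac{4151 \left(42 + \left(7 \left(- \frac{1}{33}\right) + 2 \left(- \frac{1}{2}\right)\right)\right)}{603} = \frac{4151 \left(42 - \frac{40}{33}\right)}{603} = \frac{4151}{603} \cdot \frac{1346}{33} = \frac{5587246}{19899}$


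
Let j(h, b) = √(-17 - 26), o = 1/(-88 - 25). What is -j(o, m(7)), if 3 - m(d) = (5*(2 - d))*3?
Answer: -I*√43 ≈ -6.5574*I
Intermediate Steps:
o = -1/113 (o = 1/(-113) = -1/113 ≈ -0.0088496)
m(d) = -27 + 15*d (m(d) = 3 - 5*(2 - d)*3 = 3 - (10 - 5*d)*3 = 3 - (30 - 15*d) = 3 + (-30 + 15*d) = -27 + 15*d)
j(h, b) = I*√43 (j(h, b) = √(-43) = I*√43)
-j(o, m(7)) = -I*√43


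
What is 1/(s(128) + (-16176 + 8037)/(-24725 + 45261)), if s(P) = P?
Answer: 20536/2620469 ≈ 0.0078368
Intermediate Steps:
1/(s(128) + (-16176 + 8037)/(-24725 + 45261)) = 1/(128 + (-16176 + 8037)/(-24725 + 45261)) = 1/(128 - 8139/20536) = 1/(2620469/20536) = 20536/2620469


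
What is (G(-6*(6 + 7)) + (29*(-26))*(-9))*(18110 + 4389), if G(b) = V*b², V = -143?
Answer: -19421721774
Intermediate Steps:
G(b) = -143*b²
(G(-6*(6 + 7)) + (29*(-26))*(-9))*(18110 + 4389) = (-143*36*(6 + 7)² + (29*(-26))*(-9))*(18110 + 4389) = (-143*(-6*13)² - 754*(-9))*22499 = (-143*(-78)² + 6786)*22499 = (-143*6084 + 6786)*22499 = (-870012 + 6786)*22499 = -863226*22499 = -19421721774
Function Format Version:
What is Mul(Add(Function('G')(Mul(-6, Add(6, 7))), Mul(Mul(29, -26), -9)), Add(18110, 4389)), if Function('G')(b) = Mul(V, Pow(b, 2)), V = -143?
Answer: -19421721774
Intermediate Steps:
Function('G')(b) = Mul(-143, Pow(b, 2))
Mul(Add(Function('G')(Mul(-6, Add(6, 7))), Mul(Mul(29, -26), -9)), Add(18110, 4389)) = Mul(Add(Mul(-143, Pow(Mul(-6, Add(6, 7)), 2)), Mul(Mul(29, -26), -9)), Add(18110, 4389)) = Mul(Add(Mul(-143, Pow(Mul(-6, 13), 2)), Mul(-754, -9)), 22499) = Mul(Add(Mul(-143, Pow(-78, 2)), 6786), 22499) = Mul(Add(Mul(-143, 6084), 6786), 22499) = Mul(Add(-870012, 6786), 22499) = Mul(-863226, 22499) = -19421721774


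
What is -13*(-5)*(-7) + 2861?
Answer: 2406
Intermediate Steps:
-13*(-5)*(-7) + 2861 = 65*(-7) + 2861 = -455 + 2861 = 2406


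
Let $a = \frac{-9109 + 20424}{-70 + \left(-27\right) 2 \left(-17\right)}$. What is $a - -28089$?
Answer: $\frac{23830787}{848} \approx 28102.0$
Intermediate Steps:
$a = \frac{11315}{848}$ ($a = \frac{11315}{-70 - -918} = \frac{11315}{-70 + 918} = \frac{11315}{848} \approx 13.343$)
$a - -28089 = \frac{11315}{848} - -28089 = \frac{11315}{848} + 28089 = \frac{23830787}{848}$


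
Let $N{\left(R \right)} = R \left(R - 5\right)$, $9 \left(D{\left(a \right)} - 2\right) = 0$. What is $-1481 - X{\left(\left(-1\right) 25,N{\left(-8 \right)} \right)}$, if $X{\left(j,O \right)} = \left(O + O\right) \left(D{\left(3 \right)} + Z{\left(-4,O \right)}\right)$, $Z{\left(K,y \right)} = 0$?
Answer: $-1897$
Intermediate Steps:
$D{\left(a \right)} = 2$ ($D{\left(a \right)} = 2 + \frac{1}{9} \cdot 0 = 2 + 0 = 2$)
$N{\left(R \right)} = R \left(-5 + R\right)$
$X{\left(j,O \right)} = 4 O$ ($X{\left(j,O \right)} = \left(O + O\right) \left(2 + 0\right) = 2 O 2 = 4 O$)
$-1481 - X{\left(\left(-1\right) 25,N{\left(-8 \right)} \right)} = -1481 - 4 \left(- 8 \left(-5 - 8\right)\right) = -1481 - 4 \left(\left(-8\right) \left(-13\right)\right) = -1481 - 4 \cdot 104 = -1481 - 416 = -1897$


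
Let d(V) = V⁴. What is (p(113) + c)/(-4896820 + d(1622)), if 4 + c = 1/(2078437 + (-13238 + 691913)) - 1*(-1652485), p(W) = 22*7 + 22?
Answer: 1518853482195/6361158925314203744 ≈ 2.3877e-7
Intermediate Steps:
p(W) = 176 (p(W) = 154 + 22 = 176)
c = 4556075194873/2757112 (c = -4 + (1/(2078437 + (-13238 + 691913)) - 1*(-1652485)) = -4 + (1/(2078437 + 678675) + 1652485) = -4 + (1/2757112 + 1652485) = -4 + 4556086223321/2757112 = 4556075194873/2757112 ≈ 1.6525e+6)
(p(113) + c)/(-4896820 + d(1622)) = (176 + 4556075194873/2757112)/(-4896820 + 1622⁴) = 4556560446585/(2757112*(-4896820 + 6921550621456)) = (4556560446585/2757112)/6921545724636 = (4556560446585/2757112)*(1/6921545724636) = 1518853482195/6361158925314203744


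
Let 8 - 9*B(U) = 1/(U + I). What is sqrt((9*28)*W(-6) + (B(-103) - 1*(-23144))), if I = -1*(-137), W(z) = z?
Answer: sqrt(225068542)/102 ≈ 147.08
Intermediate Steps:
I = 137
B(U) = 8/9 - 1/(9*(137 + U)) (B(U) = 8/9 - 1/(9*(U + 137)) = 8/9 - 1/(9*(137 + U)))
sqrt((9*28)*W(-6) + (B(-103) - 1*(-23144))) = sqrt((9*28)*(-6) + ((1095 + 8*(-103))/(9*(137 - 103)) - 1*(-23144))) = sqrt(252*(-6) + ((1/9)*(1095 - 824)/34 + 23144)) = sqrt(-1512 + ((1/9)*(1/34)*271 + 23144)) = sqrt(-1512 + (271/306 + 23144)) = sqrt(-1512 + 7082335/306) = sqrt(6619663/306) = sqrt(225068542)/102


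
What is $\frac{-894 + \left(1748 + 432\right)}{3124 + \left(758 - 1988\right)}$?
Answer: $\frac{643}{947} \approx 0.67899$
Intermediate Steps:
$\frac{-894 + \left(1748 + 432\right)}{3124 + \left(758 - 1988\right)} = \frac{-894 + 2180}{3124 + \left(758 - 1988\right)} = \frac{1286}{3124 - 1230} = \frac{1286}{1894} = 1286 \cdot \frac{1}{1894} = \frac{643}{947}$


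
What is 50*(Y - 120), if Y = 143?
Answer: 1150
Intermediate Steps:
50*(Y - 120) = 50*(143 - 120) = 50*23 = 1150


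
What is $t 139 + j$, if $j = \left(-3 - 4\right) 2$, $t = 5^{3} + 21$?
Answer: $20280$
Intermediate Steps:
$t = 146$ ($t = 125 + 21 = 146$)
$j = -14$ ($j = \left(-7\right) 2 = -14$)
$t 139 + j = 146 \cdot 139 - 14 = 20294 - 14 = 20280$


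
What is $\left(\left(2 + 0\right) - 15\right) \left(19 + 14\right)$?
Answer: $-429$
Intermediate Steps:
$\left(\left(2 + 0\right) - 15\right) \left(19 + 14\right) = \left(2 - 15\right) 33 = \left(-13\right) 33 = -429$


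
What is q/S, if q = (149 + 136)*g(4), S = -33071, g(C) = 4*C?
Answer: -4560/33071 ≈ -0.13789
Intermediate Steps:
q = 4560 (q = (149 + 136)*(4*4) = 285*16 = 4560)
q/S = 4560/(-33071) = 4560*(-1/33071) = -4560/33071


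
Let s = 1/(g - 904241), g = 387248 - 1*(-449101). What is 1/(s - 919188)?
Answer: -67892/62405511697 ≈ -1.0879e-6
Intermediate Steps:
g = 836349 (g = 387248 + 449101 = 836349)
s = -1/67892 (s = 1/(836349 - 904241) = 1/(-67892) = -1/67892 ≈ -1.4729e-5)
1/(s - 919188) = 1/(-1/67892 - 919188) = 1/(-62405511697/67892) = -67892/62405511697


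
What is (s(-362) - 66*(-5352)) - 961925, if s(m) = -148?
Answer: -608841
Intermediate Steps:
(s(-362) - 66*(-5352)) - 961925 = (-148 - 66*(-5352)) - 961925 = (-148 + 353232) - 961925 = 353084 - 961925 = -608841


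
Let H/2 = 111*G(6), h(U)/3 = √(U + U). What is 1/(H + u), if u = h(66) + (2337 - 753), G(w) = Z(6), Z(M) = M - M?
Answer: 4/6333 - √33/417978 ≈ 0.00061787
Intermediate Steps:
Z(M) = 0
G(w) = 0
h(U) = 3*√2*√U (h(U) = 3*√(U + U) = 3*√(2*U) = 3*(√2*√U) = 3*√2*√U)
u = 1584 + 6*√33 (u = 3*√2*√66 + (2337 - 753) = 6*√33 + 1584 = 1584 + 6*√33 ≈ 1618.5)
H = 0 (H = 2*(111*0) = 2*0 = 0)
1/(H + u) = 1/(0 + (1584 + 6*√33)) = 1/(1584 + 6*√33)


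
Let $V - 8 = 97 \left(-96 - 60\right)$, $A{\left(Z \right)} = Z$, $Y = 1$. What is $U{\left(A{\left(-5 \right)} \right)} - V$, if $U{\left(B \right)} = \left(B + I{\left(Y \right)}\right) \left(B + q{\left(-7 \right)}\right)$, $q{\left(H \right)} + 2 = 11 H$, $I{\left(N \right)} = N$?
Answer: $15460$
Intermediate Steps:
$q{\left(H \right)} = -2 + 11 H$
$U{\left(B \right)} = \left(1 + B\right) \left(-79 + B\right)$ ($U{\left(B \right)} = \left(B + 1\right) \left(B + \left(-2 + 11 \left(-7\right)\right)\right) = \left(1 + B\right) \left(B - 79\right) = \left(1 + B\right) \left(-79 + B\right)$)
$V = -15124$ ($V = 8 + 97 \left(-96 - 60\right) = 8 + 97 \left(-156\right) = 8 - 15132 = -15124$)
$U{\left(A{\left(-5 \right)} \right)} - V = \left(-79 + \left(-5\right)^{2} - -390\right) - -15124 = \left(-79 + 25 + 390\right) + 15124 = 336 + 15124 = 15460$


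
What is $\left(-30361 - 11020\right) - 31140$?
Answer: $-72521$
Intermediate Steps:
$\left(-30361 - 11020\right) - 31140 = -41381 - 31140 = -72521$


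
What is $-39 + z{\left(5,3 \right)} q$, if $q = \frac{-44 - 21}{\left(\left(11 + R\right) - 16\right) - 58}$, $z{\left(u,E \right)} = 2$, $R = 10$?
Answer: $- \frac{1937}{53} \approx -36.547$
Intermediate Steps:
$q = \frac{65}{53}$ ($q = \frac{-44 - 21}{\left(\left(11 + 10\right) - 16\right) - 58} = - \frac{65}{\left(21 - 16\right) - 58} = - \frac{65}{5 - 58} = - \frac{65}{-53} = \left(-65\right) \left(- \frac{1}{53}\right) = \frac{65}{53} \approx 1.2264$)
$-39 + z{\left(5,3 \right)} q = -39 + 2 \cdot \frac{65}{53} = -39 + \frac{130}{53} = - \frac{1937}{53}$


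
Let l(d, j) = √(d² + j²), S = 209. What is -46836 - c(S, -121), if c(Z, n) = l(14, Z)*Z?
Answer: -46836 - 209*√43877 ≈ -90615.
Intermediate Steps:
c(Z, n) = Z*√(196 + Z²) (c(Z, n) = √(14² + Z²)*Z = √(196 + Z²)*Z = Z*√(196 + Z²))
-46836 - c(S, -121) = -46836 - 209*√(196 + 209²) = -46836 - 209*√(196 + 43681) = -46836 - 209*√43877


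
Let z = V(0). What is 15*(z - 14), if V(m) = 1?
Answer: -195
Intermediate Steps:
z = 1
15*(z - 14) = 15*(1 - 14) = 15*(-13) = -195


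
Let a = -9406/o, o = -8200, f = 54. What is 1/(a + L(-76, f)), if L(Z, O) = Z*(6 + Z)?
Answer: 4100/21816703 ≈ 0.00018793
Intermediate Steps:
a = 4703/4100 (a = -9406/(-8200) = -9406*(-1/8200) = 4703/4100 ≈ 1.1471)
1/(a + L(-76, f)) = 1/(4703/4100 - 76*(6 - 76)) = 1/(4703/4100 - 76*(-70)) = 1/(4703/4100 + 5320) = 1/(21816703/4100) = 4100/21816703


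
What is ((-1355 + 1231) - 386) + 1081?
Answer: 571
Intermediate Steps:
((-1355 + 1231) - 386) + 1081 = (-124 - 386) + 1081 = -510 + 1081 = 571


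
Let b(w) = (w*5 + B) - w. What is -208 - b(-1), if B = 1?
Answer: -205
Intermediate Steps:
b(w) = 1 + 4*w (b(w) = (w*5 + 1) - w = (5*w + 1) - w = (1 + 5*w) - w = 1 + 4*w)
-208 - b(-1) = -208 - (1 + 4*(-1)) = -208 - (1 - 4) = -208 - 1*(-3) = -208 + 3 = -205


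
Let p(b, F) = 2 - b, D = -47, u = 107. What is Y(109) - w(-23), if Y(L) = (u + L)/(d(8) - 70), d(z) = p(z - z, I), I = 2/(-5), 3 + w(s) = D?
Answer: 796/17 ≈ 46.824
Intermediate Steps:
w(s) = -50 (w(s) = -3 - 47 = -50)
I = -⅖ (I = 2*(-⅕) = -⅖ ≈ -0.40000)
d(z) = 2 (d(z) = 2 - (z - z) = 2 - 1*0 = 2 + 0 = 2)
Y(L) = -107/68 - L/68 (Y(L) = (107 + L)/(2 - 70) = (107 + L)/(-68) = (107 + L)*(-1/68) = -107/68 - L/68)
Y(109) - w(-23) = (-107/68 - 1/68*109) - 1*(-50) = (-107/68 - 109/68) + 50 = -54/17 + 50 = 796/17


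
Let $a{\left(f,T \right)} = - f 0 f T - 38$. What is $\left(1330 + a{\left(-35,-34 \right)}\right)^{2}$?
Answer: $1669264$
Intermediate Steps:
$a{\left(f,T \right)} = -38$ ($a{\left(f,T \right)} = 0 f T - 38 = 0 T - 38 = 0 - 38 = -38$)
$\left(1330 + a{\left(-35,-34 \right)}\right)^{2} = \left(1330 - 38\right)^{2} = 1292^{2} = 1669264$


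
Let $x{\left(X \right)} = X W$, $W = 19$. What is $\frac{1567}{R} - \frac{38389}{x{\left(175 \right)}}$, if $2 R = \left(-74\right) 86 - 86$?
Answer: $- \frac{5160592}{428925} \approx -12.031$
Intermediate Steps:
$x{\left(X \right)} = 19 X$ ($x{\left(X \right)} = X 19 = 19 X$)
$R = -3225$ ($R = \frac{\left(-74\right) 86 - 86}{2} = \frac{-6364 - 86}{2} = \frac{1}{2} \left(-6450\right) = -3225$)
$\frac{1567}{R} - \frac{38389}{x{\left(175 \right)}} = \frac{1567}{-3225} - \frac{38389}{19 \cdot 175} = 1567 \left(- \frac{1}{3225}\right) - \frac{38389}{3325} = - \frac{1567}{3225} - \frac{38389}{3325} = - \frac{5160592}{428925}$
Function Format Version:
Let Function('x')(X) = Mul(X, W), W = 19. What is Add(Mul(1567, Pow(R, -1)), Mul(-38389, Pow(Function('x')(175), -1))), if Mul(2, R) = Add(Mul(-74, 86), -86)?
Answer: Rational(-5160592, 428925) ≈ -12.031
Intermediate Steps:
Function('x')(X) = Mul(19, X) (Function('x')(X) = Mul(X, 19) = Mul(19, X))
R = -3225 (R = Mul(Rational(1, 2), Add(Mul(-74, 86), -86)) = Mul(Rational(1, 2), Add(-6364, -86)) = Mul(Rational(1, 2), -6450) = -3225)
Add(Mul(1567, Pow(R, -1)), Mul(-38389, Pow(Function('x')(175), -1))) = Add(Mul(1567, Pow(-3225, -1)), Mul(-38389, Pow(Mul(19, 175), -1))) = Add(Mul(1567, Rational(-1, 3225)), Mul(-38389, Pow(3325, -1))) = Add(Rational(-1567, 3225), Mul(-38389, Rational(1, 3325))) = Add(Rational(-1567, 3225), Rational(-38389, 3325)) = Rational(-5160592, 428925)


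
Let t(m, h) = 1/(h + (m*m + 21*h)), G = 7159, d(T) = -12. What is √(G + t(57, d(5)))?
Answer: 4*√3986768985/2985 ≈ 84.611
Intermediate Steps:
t(m, h) = 1/(m² + 22*h) (t(m, h) = 1/(h + (m² + 21*h)) = 1/(m² + 22*h))
√(G + t(57, d(5))) = √(7159 + 1/(57² + 22*(-12))) = √(7159 + 1/(3249 - 264)) = √(7159 + 1/2985) = √(21369616/2985) = 4*√3986768985/2985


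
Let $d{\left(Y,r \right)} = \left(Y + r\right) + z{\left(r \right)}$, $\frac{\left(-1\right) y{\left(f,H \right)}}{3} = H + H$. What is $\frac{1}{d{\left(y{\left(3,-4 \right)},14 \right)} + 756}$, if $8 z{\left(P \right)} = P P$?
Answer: $\frac{2}{1637} \approx 0.0012217$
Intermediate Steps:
$y{\left(f,H \right)} = - 6 H$ ($y{\left(f,H \right)} = - 3 \left(H + H\right) = - 3 \cdot 2 H = - 6 H$)
$z{\left(P \right)} = \frac{P^{2}}{8}$ ($z{\left(P \right)} = \frac{P P}{8} = \frac{P^{2}}{8}$)
$d{\left(Y,r \right)} = Y + r + \frac{r^{2}}{8}$ ($d{\left(Y,r \right)} = \left(Y + r\right) + \frac{r^{2}}{8} = Y + r + \frac{r^{2}}{8}$)
$\frac{1}{d{\left(y{\left(3,-4 \right)},14 \right)} + 756} = \frac{1}{\left(\left(-6\right) \left(-4\right) + 14 + \frac{14^{2}}{8}\right) + 756} = \frac{1}{\left(24 + 14 + \frac{1}{8} \cdot 196\right) + 756} = \frac{1}{\left(24 + 14 + \frac{49}{2}\right) + 756} = \frac{1}{\frac{125}{2} + 756} = \frac{1}{\frac{1637}{2}} = \frac{2}{1637}$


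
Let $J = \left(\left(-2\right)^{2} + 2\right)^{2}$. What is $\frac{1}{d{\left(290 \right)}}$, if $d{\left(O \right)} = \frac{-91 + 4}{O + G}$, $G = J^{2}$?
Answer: $- \frac{1586}{87} \approx -18.23$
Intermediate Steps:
$J = 36$ ($J = \left(4 + 2\right)^{2} = 6^{2} = 36$)
$G = 1296$ ($G = 36^{2} = 1296$)
$d{\left(O \right)} = - \frac{87}{1296 + O}$ ($d{\left(O \right)} = \frac{-91 + 4}{O + 1296} = - \frac{87}{1296 + O}$)
$\frac{1}{d{\left(290 \right)}} = \frac{1}{\left(-87\right) \frac{1}{1296 + 290}} = \frac{1}{\left(-87\right) \frac{1}{1586}} = \frac{1}{- \frac{87}{1586}} = - \frac{1586}{87}$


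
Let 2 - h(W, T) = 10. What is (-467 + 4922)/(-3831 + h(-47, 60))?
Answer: -405/349 ≈ -1.1605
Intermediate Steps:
h(W, T) = -8 (h(W, T) = 2 - 1*10 = 2 - 10 = -8)
(-467 + 4922)/(-3831 + h(-47, 60)) = (-467 + 4922)/(-3831 - 8) = 4455/(-3839) = 4455*(-1/3839) = -405/349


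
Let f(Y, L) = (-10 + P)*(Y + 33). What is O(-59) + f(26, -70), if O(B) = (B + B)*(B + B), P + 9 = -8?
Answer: 12331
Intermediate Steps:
P = -17 (P = -9 - 8 = -17)
f(Y, L) = -891 - 27*Y (f(Y, L) = (-10 - 17)*(Y + 33) = -27*(33 + Y) = -891 - 27*Y)
O(B) = 4*B² (O(B) = (2*B)*(2*B) = 4*B²)
O(-59) + f(26, -70) = 4*(-59)² + (-891 - 27*26) = 4*3481 + (-891 - 702) = 13924 - 1593 = 12331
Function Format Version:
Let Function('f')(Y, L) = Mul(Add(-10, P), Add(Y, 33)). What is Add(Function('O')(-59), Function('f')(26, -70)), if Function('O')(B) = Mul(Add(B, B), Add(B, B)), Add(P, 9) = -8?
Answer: 12331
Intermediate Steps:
P = -17 (P = Add(-9, -8) = -17)
Function('f')(Y, L) = Add(-891, Mul(-27, Y)) (Function('f')(Y, L) = Mul(Add(-10, -17), Add(Y, 33)) = Mul(-27, Add(33, Y)) = Add(-891, Mul(-27, Y)))
Function('O')(B) = Mul(4, Pow(B, 2)) (Function('O')(B) = Mul(Mul(2, B), Mul(2, B)) = Mul(4, Pow(B, 2)))
Add(Function('O')(-59), Function('f')(26, -70)) = Add(Mul(4, Pow(-59, 2)), Add(-891, Mul(-27, 26))) = Add(Mul(4, 3481), Add(-891, -702)) = Add(13924, -1593) = 12331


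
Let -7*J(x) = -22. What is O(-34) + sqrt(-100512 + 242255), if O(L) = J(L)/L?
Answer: -11/119 + sqrt(141743) ≈ 376.40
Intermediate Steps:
J(x) = 22/7 (J(x) = -1/7*(-22) = 22/7)
O(L) = 22/(7*L)
O(-34) + sqrt(-100512 + 242255) = (22/7)/(-34) + sqrt(-100512 + 242255) = (22/7)*(-1/34) + sqrt(141743) = -11/119 + sqrt(141743)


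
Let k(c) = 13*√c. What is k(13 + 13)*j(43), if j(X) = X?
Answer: 559*√26 ≈ 2850.4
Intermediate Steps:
k(13 + 13)*j(43) = (13*√(13 + 13))*43 = (13*√26)*43 = 559*√26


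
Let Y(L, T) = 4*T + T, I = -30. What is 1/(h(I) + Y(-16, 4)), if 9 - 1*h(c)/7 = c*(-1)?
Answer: -1/127 ≈ -0.0078740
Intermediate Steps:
Y(L, T) = 5*T
h(c) = 63 + 7*c (h(c) = 63 - 7*c*(-1) = 63 - (-7)*c = 63 + 7*c)
1/(h(I) + Y(-16, 4)) = 1/((63 + 7*(-30)) + 5*4) = 1/((63 - 210) + 20) = 1/(-147 + 20) = 1/(-127) = -1/127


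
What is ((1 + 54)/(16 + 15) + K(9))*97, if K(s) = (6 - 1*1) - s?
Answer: -6693/31 ≈ -215.90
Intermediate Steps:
K(s) = 5 - s (K(s) = (6 - 1) - s = 5 - s)
((1 + 54)/(16 + 15) + K(9))*97 = ((1 + 54)/(16 + 15) + (5 - 1*9))*97 = (55/31 + (5 - 9))*97 = (55*(1/31) - 4)*97 = (55/31 - 4)*97 = -69/31*97 = -6693/31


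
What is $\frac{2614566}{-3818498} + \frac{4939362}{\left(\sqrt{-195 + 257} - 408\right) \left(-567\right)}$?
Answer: $\frac{68968342491833}{3335879947029} + \frac{274409 \sqrt{62}}{5241663} \approx 21.087$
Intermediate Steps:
$\frac{2614566}{-3818498} + \frac{4939362}{\left(\sqrt{-195 + 257} - 408\right) \left(-567\right)} = 2614566 \left(- \frac{1}{3818498}\right) + \frac{4939362}{\left(\sqrt{62} - 408\right) \left(-567\right)} = - \frac{1307283}{1909249} + \frac{4939362}{\left(-408 + \sqrt{62}\right) \left(-567\right)} = - \frac{1307283}{1909249} + \frac{4939362}{231336 - 567 \sqrt{62}}$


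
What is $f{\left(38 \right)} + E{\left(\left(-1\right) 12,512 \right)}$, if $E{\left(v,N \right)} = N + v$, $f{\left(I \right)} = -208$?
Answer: $292$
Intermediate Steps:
$f{\left(38 \right)} + E{\left(\left(-1\right) 12,512 \right)} = -208 + \left(512 - 12\right) = -208 + 500 = 292$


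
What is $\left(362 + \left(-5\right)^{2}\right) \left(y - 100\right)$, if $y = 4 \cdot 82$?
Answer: $88236$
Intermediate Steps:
$y = 328$
$\left(362 + \left(-5\right)^{2}\right) \left(y - 100\right) = \left(362 + \left(-5\right)^{2}\right) \left(328 - 100\right) = \left(362 + 25\right) 228 = 387 \cdot 228 = 88236$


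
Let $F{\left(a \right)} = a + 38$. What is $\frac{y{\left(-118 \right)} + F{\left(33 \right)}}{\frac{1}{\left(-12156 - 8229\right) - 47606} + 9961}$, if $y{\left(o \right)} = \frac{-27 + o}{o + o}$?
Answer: $\frac{1149115891}{159832970600} \approx 0.0071895$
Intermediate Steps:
$y{\left(o \right)} = \frac{-27 + o}{2 o}$
$F{\left(a \right)} = 38 + a$
$\frac{y{\left(-118 \right)} + F{\left(33 \right)}}{\frac{1}{\left(-12156 - 8229\right) - 47606} + 9961} = \frac{\frac{-27 - 118}{2 \left(-118\right)} + \left(38 + 33\right)}{\frac{1}{\left(-12156 - 8229\right) - 47606} + 9961} = \frac{\frac{1}{2} \left(- \frac{1}{118}\right) \left(-145\right) + 71}{\frac{1}{-20385 - 47606} + 9961} = \frac{\frac{145}{236} + 71}{\frac{1}{-67991} + 9961} = \frac{16901}{236 \left(- \frac{1}{67991} + 9961\right)} = \frac{16901}{236 \cdot \frac{677258350}{67991}} = \frac{16901}{236} \cdot \frac{67991}{677258350} = \frac{1149115891}{159832970600}$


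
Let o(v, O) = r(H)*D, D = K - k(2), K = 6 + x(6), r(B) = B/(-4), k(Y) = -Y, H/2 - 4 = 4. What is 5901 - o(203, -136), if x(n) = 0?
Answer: 5933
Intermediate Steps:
H = 16 (H = 8 + 2*4 = 8 + 8 = 16)
r(B) = -B/4 (r(B) = B*(-¼) = -B/4)
K = 6 (K = 6 + 0 = 6)
D = 8 (D = 6 - (-1)*2 = 6 - 1*(-2) = 6 + 2 = 8)
o(v, O) = -32 (o(v, O) = -¼*16*8 = -4*8 = -32)
5901 - o(203, -136) = 5901 - 1*(-32) = 5901 + 32 = 5933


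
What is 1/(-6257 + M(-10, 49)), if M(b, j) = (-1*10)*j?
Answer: -1/6747 ≈ -0.00014821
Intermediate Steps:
M(b, j) = -10*j
1/(-6257 + M(-10, 49)) = 1/(-6257 - 10*49) = 1/(-6257 - 490) = 1/(-6747) = -1/6747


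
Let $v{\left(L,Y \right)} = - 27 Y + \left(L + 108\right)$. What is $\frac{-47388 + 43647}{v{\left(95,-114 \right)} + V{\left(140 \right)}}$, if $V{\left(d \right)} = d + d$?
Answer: $- \frac{1247}{1187} \approx -1.0505$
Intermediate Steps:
$V{\left(d \right)} = 2 d$
$v{\left(L,Y \right)} = 108 + L - 27 Y$ ($v{\left(L,Y \right)} = - 27 Y + \left(108 + L\right) = 108 + L - 27 Y$)
$\frac{-47388 + 43647}{v{\left(95,-114 \right)} + V{\left(140 \right)}} = \frac{-47388 + 43647}{\left(108 + 95 - -3078\right) + 2 \cdot 140} = - \frac{3741}{\left(108 + 95 + 3078\right) + 280} = - \frac{3741}{3281 + 280} = - \frac{3741}{3561} = \left(-3741\right) \frac{1}{3561} = - \frac{1247}{1187}$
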